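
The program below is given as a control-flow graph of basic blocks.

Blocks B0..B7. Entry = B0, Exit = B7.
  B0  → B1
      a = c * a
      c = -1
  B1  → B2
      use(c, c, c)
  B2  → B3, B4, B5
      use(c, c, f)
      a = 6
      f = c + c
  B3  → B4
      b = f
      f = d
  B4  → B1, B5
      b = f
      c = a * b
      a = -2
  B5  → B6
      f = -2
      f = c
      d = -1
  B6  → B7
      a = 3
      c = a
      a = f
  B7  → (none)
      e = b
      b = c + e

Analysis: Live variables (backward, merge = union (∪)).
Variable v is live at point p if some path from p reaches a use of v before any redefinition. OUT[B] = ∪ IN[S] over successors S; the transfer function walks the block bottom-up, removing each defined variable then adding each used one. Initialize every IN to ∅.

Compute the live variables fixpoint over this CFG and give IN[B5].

Answer: {b, c}

Working:
Converged values:
  B0:   IN={a, b, c, d, f}   OUT={b, c, d, f}
  B1:   IN={b, c, d, f}   OUT={b, c, d, f}
  B2:   IN={b, c, d, f}   OUT={a, b, c, d, f}
  B3:   IN={a, d, f}   OUT={a, d, f}
  B4:   IN={a, d, f}   OUT={b, c, d, f}
  B5:   IN={b, c}   OUT={b, f}
  B6:   IN={b, f}   OUT={b, c}
  B7:   IN={b, c}   OUT={}

Merge at B5: OUT[B5] = IN[B6] = {b, f}
Applying B5's transfer function to that OUT value gives IN[B5] (row B5 above).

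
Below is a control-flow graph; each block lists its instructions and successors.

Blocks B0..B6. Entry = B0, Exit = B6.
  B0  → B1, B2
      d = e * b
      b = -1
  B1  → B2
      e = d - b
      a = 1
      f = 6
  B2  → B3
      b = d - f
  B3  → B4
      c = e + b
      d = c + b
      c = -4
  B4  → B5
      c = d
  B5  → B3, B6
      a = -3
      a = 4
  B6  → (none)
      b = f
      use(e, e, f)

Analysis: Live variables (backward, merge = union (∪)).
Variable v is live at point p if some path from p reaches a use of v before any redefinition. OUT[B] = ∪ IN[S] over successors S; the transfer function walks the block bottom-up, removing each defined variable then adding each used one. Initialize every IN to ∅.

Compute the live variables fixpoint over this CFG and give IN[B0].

Fixpoint table:
  B0:  IN={b, e, f}  OUT={b, d, e, f}
  B1:  IN={b, d}  OUT={d, e, f}
  B2:  IN={d, e, f}  OUT={b, e, f}
  B3:  IN={b, e, f}  OUT={b, d, e, f}
  B4:  IN={b, d, e, f}  OUT={b, e, f}
  B5:  IN={b, e, f}  OUT={b, e, f}
  B6:  IN={e, f}  OUT={}

Merge at B0: OUT[B0] = IN[B1] ⊔ IN[B2] = {b, d, e, f}
Applying B0's transfer function to that OUT value gives IN[B0] (row B0 above).

Answer: {b, e, f}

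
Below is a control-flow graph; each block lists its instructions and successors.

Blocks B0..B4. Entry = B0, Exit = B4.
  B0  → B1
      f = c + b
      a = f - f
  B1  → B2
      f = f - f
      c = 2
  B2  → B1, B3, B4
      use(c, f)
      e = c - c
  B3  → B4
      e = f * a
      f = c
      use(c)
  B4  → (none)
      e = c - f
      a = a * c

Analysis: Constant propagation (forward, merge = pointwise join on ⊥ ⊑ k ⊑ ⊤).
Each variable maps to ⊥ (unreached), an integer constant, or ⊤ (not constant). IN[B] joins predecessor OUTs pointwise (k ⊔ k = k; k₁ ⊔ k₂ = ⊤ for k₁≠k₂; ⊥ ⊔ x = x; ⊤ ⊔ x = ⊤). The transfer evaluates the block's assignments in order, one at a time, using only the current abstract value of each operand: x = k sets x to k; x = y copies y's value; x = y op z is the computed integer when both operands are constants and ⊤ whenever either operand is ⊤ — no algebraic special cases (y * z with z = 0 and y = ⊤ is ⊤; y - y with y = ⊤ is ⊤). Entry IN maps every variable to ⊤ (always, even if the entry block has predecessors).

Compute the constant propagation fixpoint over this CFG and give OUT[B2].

Fixpoint table:
  B0:  IN=(all ⊤)  OUT=(all ⊤)
  B1:  IN=(all ⊤)  OUT={c:2; rest ⊤}
  B2:  IN={c:2; rest ⊤}  OUT={c:2, e:0; rest ⊤}
  B3:  IN={c:2, e:0; rest ⊤}  OUT={c:2, f:2; rest ⊤}
  B4:  IN={c:2; rest ⊤}  OUT={c:2; rest ⊤}

Merge at B2: IN[B2] = OUT[B1] = {a: ⊤, b: ⊤, c: 2, d: ⊤, e: ⊤, f: ⊤}
Applying B2's transfer function to that IN value gives OUT[B2] (row B2 above).

Answer: {a: ⊤, b: ⊤, c: 2, d: ⊤, e: 0, f: ⊤}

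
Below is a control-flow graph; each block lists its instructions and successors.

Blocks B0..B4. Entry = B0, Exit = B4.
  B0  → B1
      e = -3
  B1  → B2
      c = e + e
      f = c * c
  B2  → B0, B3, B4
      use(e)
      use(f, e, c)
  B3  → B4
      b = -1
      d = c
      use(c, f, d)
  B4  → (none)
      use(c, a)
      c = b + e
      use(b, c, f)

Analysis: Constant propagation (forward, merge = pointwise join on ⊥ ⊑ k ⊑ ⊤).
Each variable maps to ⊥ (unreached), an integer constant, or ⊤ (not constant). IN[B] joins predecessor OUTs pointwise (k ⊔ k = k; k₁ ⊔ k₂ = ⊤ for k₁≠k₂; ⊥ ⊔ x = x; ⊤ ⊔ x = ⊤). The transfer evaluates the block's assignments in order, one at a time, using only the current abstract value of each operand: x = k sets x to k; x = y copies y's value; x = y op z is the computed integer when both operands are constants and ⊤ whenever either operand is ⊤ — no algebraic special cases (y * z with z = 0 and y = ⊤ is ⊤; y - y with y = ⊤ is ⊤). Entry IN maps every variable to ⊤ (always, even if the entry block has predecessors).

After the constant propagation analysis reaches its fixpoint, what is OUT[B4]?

Answer: {a: ⊤, b: ⊤, c: ⊤, d: ⊤, e: -3, f: 36}

Derivation:
Converged values:
  B0:   IN=(all ⊤)   OUT={e:-3; rest ⊤}
  B1:   IN={e:-3; rest ⊤}   OUT={c:-6, e:-3, f:36; rest ⊤}
  B2:   IN={c:-6, e:-3, f:36; rest ⊤}   OUT={c:-6, e:-3, f:36; rest ⊤}
  B3:   IN={c:-6, e:-3, f:36; rest ⊤}   OUT={b:-1, c:-6, d:-6, e:-3, f:36; rest ⊤}
  B4:   IN={c:-6, e:-3, f:36; rest ⊤}   OUT={e:-3, f:36; rest ⊤}

Merge at B4: IN[B4] = OUT[B2] ⊔ OUT[B3] = {a: ⊤, b: ⊤, c: -6, d: ⊤, e: -3, f: 36}
Applying B4's transfer function to that IN value gives OUT[B4] (row B4 above).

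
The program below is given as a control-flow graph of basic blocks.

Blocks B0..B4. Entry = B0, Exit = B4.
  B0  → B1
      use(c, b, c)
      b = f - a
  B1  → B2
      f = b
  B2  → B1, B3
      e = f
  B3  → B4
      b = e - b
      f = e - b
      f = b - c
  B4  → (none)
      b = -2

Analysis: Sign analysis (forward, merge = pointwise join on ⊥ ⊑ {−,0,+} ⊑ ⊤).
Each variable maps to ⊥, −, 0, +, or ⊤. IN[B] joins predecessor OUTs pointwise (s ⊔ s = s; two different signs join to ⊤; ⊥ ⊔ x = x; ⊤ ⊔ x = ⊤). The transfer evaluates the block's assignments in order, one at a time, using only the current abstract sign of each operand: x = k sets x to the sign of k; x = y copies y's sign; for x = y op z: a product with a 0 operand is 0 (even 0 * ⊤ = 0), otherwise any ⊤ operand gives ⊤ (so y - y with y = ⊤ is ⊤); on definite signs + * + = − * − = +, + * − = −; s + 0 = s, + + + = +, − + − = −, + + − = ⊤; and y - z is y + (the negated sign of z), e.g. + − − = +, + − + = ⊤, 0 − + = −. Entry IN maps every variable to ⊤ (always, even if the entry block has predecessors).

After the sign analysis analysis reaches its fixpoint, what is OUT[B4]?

Converged values:
  B0: | IN=(all ⊤) | OUT=(all ⊤)
  B1: | IN=(all ⊤) | OUT=(all ⊤)
  B2: | IN=(all ⊤) | OUT=(all ⊤)
  B3: | IN=(all ⊤) | OUT=(all ⊤)
  B4: | IN=(all ⊤) | OUT={b:-; rest ⊤}

Merge at B4: IN[B4] = OUT[B3] = {a: ⊤, b: ⊤, c: ⊤, d: ⊤, e: ⊤, f: ⊤}
Applying B4's transfer function to that IN value gives OUT[B4] (row B4 above).

Answer: {a: ⊤, b: -, c: ⊤, d: ⊤, e: ⊤, f: ⊤}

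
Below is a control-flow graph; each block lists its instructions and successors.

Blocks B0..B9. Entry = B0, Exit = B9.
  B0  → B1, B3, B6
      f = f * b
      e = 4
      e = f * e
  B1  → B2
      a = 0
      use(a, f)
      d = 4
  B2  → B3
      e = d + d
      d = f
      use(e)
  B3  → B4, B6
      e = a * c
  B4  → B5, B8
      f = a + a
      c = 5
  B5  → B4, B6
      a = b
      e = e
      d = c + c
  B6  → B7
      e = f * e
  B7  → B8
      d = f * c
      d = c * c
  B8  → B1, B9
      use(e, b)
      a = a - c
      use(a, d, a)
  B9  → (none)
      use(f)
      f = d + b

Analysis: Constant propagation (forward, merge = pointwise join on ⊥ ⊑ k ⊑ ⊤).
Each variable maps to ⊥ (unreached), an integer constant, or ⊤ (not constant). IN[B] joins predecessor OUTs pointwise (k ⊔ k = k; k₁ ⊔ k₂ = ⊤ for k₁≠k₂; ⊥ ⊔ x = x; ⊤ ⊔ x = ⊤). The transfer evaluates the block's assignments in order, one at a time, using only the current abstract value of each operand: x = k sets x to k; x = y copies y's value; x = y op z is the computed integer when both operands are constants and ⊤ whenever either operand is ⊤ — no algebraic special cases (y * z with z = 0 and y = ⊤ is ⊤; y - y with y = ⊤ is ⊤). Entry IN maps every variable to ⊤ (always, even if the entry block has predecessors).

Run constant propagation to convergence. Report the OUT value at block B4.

Fixpoint table:
  B0: | IN=(all ⊤) | OUT=(all ⊤)
  B1: | IN=(all ⊤) | OUT={a:0, d:4; rest ⊤}
  B2: | IN={a:0, d:4; rest ⊤} | OUT={a:0, e:8; rest ⊤}
  B3: | IN=(all ⊤) | OUT=(all ⊤)
  B4: | IN=(all ⊤) | OUT={c:5; rest ⊤}
  B5: | IN={c:5; rest ⊤} | OUT={c:5, d:10; rest ⊤}
  B6: | IN=(all ⊤) | OUT=(all ⊤)
  B7: | IN=(all ⊤) | OUT=(all ⊤)
  B8: | IN=(all ⊤) | OUT=(all ⊤)
  B9: | IN=(all ⊤) | OUT=(all ⊤)

Merge at B4: IN[B4] = OUT[B3] ⊔ OUT[B5] = {a: ⊤, b: ⊤, c: ⊤, d: ⊤, e: ⊤, f: ⊤}
Applying B4's transfer function to that IN value gives OUT[B4] (row B4 above).

Answer: {a: ⊤, b: ⊤, c: 5, d: ⊤, e: ⊤, f: ⊤}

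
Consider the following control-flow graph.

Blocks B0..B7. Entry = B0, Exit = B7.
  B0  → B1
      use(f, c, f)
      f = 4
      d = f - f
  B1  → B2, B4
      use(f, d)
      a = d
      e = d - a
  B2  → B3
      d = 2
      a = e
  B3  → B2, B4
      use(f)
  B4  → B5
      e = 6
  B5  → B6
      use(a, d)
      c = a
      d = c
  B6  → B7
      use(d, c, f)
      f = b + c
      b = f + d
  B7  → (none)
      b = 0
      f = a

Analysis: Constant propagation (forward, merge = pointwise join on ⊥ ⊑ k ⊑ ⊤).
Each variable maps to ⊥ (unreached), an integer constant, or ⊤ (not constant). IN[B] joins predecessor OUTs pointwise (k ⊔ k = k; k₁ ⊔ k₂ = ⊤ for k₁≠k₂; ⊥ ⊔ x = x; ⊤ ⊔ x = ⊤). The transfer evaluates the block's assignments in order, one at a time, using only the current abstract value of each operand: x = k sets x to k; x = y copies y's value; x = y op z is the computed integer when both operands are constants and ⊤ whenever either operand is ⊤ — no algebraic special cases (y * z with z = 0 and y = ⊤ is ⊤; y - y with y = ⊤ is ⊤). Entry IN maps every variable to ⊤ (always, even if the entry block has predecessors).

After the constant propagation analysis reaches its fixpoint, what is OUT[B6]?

Answer: {a: 0, b: ⊤, c: 0, d: 0, e: 6, f: ⊤}

Trace:
Per-block solution:
  B0:   IN=(all ⊤)   OUT={d:0, f:4; rest ⊤}
  B1:   IN={d:0, f:4; rest ⊤}   OUT={a:0, d:0, e:0, f:4; rest ⊤}
  B2:   IN={a:0, e:0, f:4; rest ⊤}   OUT={a:0, d:2, e:0, f:4; rest ⊤}
  B3:   IN={a:0, d:2, e:0, f:4; rest ⊤}   OUT={a:0, d:2, e:0, f:4; rest ⊤}
  B4:   IN={a:0, e:0, f:4; rest ⊤}   OUT={a:0, e:6, f:4; rest ⊤}
  B5:   IN={a:0, e:6, f:4; rest ⊤}   OUT={a:0, c:0, d:0, e:6, f:4; rest ⊤}
  B6:   IN={a:0, c:0, d:0, e:6, f:4; rest ⊤}   OUT={a:0, c:0, d:0, e:6; rest ⊤}
  B7:   IN={a:0, c:0, d:0, e:6; rest ⊤}   OUT={a:0, b:0, c:0, d:0, e:6, f:0; rest ⊤}

Merge at B6: IN[B6] = OUT[B5] = {a: 0, b: ⊤, c: 0, d: 0, e: 6, f: 4}
Applying B6's transfer function to that IN value gives OUT[B6] (row B6 above).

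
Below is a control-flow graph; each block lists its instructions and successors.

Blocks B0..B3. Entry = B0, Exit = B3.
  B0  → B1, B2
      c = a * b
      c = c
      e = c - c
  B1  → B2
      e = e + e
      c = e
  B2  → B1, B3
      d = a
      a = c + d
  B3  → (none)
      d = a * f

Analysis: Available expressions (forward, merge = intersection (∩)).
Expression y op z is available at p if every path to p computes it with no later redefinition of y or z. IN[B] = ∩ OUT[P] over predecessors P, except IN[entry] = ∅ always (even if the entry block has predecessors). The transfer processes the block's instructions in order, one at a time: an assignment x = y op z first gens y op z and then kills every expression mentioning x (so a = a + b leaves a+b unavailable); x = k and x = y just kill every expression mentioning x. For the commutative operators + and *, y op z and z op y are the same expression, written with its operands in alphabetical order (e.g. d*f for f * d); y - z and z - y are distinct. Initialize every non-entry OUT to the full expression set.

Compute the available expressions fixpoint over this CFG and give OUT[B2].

Fixpoint table:
  B0:  IN={}  OUT={a*b, c-c}
  B1:  IN={}  OUT={}
  B2:  IN={}  OUT={c+d}
  B3:  IN={c+d}  OUT={a*f}

Merge at B2: IN[B2] = OUT[B0] ∩ OUT[B1] = {}
Applying B2's transfer function to that IN value gives OUT[B2] (row B2 above).

Answer: {c+d}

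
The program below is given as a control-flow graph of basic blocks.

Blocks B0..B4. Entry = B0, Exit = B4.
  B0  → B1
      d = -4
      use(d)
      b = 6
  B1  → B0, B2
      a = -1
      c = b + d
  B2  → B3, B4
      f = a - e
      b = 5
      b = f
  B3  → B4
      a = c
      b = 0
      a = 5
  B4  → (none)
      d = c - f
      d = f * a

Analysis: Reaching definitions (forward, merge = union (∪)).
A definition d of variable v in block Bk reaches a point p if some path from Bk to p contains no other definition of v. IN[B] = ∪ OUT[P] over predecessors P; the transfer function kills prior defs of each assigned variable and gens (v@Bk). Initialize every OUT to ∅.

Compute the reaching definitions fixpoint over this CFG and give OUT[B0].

Per-block solution:
  B0:   IN={a@B1, b@B0, c@B1, d@B0}   OUT={a@B1, b@B0, c@B1, d@B0}
  B1:   IN={a@B1, b@B0, c@B1, d@B0}   OUT={a@B1, b@B0, c@B1, d@B0}
  B2:   IN={a@B1, b@B0, c@B1, d@B0}   OUT={a@B1, b@B2, c@B1, d@B0, f@B2}
  B3:   IN={a@B1, b@B2, c@B1, d@B0, f@B2}   OUT={a@B3, b@B3, c@B1, d@B0, f@B2}
  B4:   IN={a@B1, a@B3, b@B2, b@B3, c@B1, d@B0, f@B2}   OUT={a@B1, a@B3, b@B2, b@B3, c@B1, d@B4, f@B2}

Merge at B0 (entry node, so the boundary value {} is joined with the incoming edge(s)): IN[B0] = {} ⊔ OUT[B1] = {a@B1, b@B0, c@B1, d@B0}
Applying B0's transfer function to that IN value gives OUT[B0] (row B0 above).

Answer: {a@B1, b@B0, c@B1, d@B0}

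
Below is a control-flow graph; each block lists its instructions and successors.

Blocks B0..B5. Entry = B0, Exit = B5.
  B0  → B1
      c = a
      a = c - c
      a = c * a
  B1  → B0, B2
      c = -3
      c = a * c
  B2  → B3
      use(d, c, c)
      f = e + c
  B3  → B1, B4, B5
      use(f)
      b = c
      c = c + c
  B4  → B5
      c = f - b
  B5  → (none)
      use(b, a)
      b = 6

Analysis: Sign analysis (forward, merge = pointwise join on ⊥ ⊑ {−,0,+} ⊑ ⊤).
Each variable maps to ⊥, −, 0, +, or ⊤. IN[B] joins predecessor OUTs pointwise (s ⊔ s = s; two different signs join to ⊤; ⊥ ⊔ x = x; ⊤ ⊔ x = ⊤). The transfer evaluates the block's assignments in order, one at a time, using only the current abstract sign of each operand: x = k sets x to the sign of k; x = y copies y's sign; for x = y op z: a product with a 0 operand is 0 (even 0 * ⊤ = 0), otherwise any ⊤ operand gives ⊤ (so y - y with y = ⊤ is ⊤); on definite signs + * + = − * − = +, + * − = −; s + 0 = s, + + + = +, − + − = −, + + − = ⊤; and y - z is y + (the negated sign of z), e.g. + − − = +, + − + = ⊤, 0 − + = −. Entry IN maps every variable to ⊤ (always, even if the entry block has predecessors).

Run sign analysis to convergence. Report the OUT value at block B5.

Per-block solution:
  B0:   IN=(all ⊤)   OUT=(all ⊤)
  B1:   IN=(all ⊤)   OUT=(all ⊤)
  B2:   IN=(all ⊤)   OUT=(all ⊤)
  B3:   IN=(all ⊤)   OUT=(all ⊤)
  B4:   IN=(all ⊤)   OUT=(all ⊤)
  B5:   IN=(all ⊤)   OUT={b:+; rest ⊤}

Merge at B5: IN[B5] = OUT[B3] ⊔ OUT[B4] = {a: ⊤, b: ⊤, c: ⊤, d: ⊤, e: ⊤, f: ⊤}
Applying B5's transfer function to that IN value gives OUT[B5] (row B5 above).

Answer: {a: ⊤, b: +, c: ⊤, d: ⊤, e: ⊤, f: ⊤}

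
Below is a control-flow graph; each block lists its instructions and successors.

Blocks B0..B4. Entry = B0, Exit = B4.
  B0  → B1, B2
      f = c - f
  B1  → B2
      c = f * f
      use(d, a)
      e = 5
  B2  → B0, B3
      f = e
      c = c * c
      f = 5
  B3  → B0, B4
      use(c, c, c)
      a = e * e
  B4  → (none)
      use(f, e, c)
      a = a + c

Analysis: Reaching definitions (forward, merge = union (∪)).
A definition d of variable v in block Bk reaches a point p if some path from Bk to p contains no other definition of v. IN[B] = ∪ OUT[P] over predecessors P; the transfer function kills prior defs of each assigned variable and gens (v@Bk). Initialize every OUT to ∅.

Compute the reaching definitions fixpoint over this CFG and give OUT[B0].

Answer: {a@B3, c@B2, e@B1, f@B0}

Derivation:
Converged values:
  B0:   IN={a@B3, c@B2, e@B1, f@B2}   OUT={a@B3, c@B2, e@B1, f@B0}
  B1:   IN={a@B3, c@B2, e@B1, f@B0}   OUT={a@B3, c@B1, e@B1, f@B0}
  B2:   IN={a@B3, c@B1, c@B2, e@B1, f@B0}   OUT={a@B3, c@B2, e@B1, f@B2}
  B3:   IN={a@B3, c@B2, e@B1, f@B2}   OUT={a@B3, c@B2, e@B1, f@B2}
  B4:   IN={a@B3, c@B2, e@B1, f@B2}   OUT={a@B4, c@B2, e@B1, f@B2}

Merge at B0 (entry node, so the boundary value {} is joined with the incoming edge(s)): IN[B0] = {} ⊔ OUT[B2] ⊔ OUT[B3] = {a@B3, c@B2, e@B1, f@B2}
Applying B0's transfer function to that IN value gives OUT[B0] (row B0 above).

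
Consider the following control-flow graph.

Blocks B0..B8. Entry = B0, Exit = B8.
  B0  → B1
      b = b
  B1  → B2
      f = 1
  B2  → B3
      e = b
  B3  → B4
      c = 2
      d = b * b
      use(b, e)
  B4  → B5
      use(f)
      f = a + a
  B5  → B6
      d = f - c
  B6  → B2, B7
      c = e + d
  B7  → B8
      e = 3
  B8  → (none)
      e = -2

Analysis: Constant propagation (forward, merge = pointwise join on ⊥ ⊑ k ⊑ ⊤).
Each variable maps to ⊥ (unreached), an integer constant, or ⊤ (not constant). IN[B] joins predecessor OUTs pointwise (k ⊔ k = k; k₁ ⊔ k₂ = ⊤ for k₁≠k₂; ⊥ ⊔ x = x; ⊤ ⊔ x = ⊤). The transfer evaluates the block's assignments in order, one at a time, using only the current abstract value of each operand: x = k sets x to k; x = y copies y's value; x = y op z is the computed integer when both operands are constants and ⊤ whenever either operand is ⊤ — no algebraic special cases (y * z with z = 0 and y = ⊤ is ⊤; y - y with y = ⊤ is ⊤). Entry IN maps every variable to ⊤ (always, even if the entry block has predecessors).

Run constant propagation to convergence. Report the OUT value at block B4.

Answer: {a: ⊤, b: ⊤, c: 2, d: ⊤, e: ⊤, f: ⊤}

Working:
Per-block solution:
  B0:   IN=(all ⊤)   OUT=(all ⊤)
  B1:   IN=(all ⊤)   OUT={f:1; rest ⊤}
  B2:   IN=(all ⊤)   OUT=(all ⊤)
  B3:   IN=(all ⊤)   OUT={c:2; rest ⊤}
  B4:   IN={c:2; rest ⊤}   OUT={c:2; rest ⊤}
  B5:   IN={c:2; rest ⊤}   OUT={c:2; rest ⊤}
  B6:   IN={c:2; rest ⊤}   OUT=(all ⊤)
  B7:   IN=(all ⊤)   OUT={e:3; rest ⊤}
  B8:   IN={e:3; rest ⊤}   OUT={e:-2; rest ⊤}

Merge at B4: IN[B4] = OUT[B3] = {a: ⊤, b: ⊤, c: 2, d: ⊤, e: ⊤, f: ⊤}
Applying B4's transfer function to that IN value gives OUT[B4] (row B4 above).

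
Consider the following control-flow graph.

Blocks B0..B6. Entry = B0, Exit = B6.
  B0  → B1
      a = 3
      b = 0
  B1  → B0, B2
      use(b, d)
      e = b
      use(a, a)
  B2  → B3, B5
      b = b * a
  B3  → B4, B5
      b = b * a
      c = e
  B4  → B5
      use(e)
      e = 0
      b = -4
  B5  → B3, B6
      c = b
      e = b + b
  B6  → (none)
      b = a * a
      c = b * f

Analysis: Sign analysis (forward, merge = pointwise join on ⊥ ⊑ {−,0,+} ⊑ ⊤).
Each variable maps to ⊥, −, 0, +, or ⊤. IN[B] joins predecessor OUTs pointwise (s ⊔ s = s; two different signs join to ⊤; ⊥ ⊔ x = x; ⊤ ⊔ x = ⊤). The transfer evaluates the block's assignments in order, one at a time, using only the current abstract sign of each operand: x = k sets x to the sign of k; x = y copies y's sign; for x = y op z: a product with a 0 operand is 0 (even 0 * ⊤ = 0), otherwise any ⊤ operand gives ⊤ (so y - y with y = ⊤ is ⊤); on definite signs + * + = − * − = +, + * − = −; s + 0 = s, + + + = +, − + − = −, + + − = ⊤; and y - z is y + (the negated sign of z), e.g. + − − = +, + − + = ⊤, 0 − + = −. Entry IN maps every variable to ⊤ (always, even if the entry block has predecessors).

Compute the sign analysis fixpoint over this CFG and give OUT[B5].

Answer: {a: +, b: ⊤, c: ⊤, d: ⊤, e: ⊤, f: ⊤}

Derivation:
Converged values:
  B0:   IN=(all ⊤)   OUT={a:+, b:0; rest ⊤}
  B1:   IN={a:+, b:0; rest ⊤}   OUT={a:+, b:0, e:0; rest ⊤}
  B2:   IN={a:+, b:0, e:0; rest ⊤}   OUT={a:+, b:0, e:0; rest ⊤}
  B3:   IN={a:+; rest ⊤}   OUT={a:+; rest ⊤}
  B4:   IN={a:+; rest ⊤}   OUT={a:+, b:-, e:0; rest ⊤}
  B5:   IN={a:+; rest ⊤}   OUT={a:+; rest ⊤}
  B6:   IN={a:+; rest ⊤}   OUT={a:+, b:+; rest ⊤}

Merge at B5: IN[B5] = OUT[B2] ⊔ OUT[B3] ⊔ OUT[B4] = {a: +, b: ⊤, c: ⊤, d: ⊤, e: ⊤, f: ⊤}
Applying B5's transfer function to that IN value gives OUT[B5] (row B5 above).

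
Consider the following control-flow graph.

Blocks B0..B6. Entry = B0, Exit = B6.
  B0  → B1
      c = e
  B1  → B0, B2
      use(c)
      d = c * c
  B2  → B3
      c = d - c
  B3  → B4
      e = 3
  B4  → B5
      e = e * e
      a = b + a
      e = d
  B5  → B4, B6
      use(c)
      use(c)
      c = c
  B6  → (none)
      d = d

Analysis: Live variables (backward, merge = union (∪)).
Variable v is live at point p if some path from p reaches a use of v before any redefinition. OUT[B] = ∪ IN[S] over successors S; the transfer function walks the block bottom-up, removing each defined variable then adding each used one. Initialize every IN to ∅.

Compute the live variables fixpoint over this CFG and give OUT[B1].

Answer: {a, b, c, d, e}

Derivation:
Converged values:
  B0:   IN={a, b, e}   OUT={a, b, c, e}
  B1:   IN={a, b, c, e}   OUT={a, b, c, d, e}
  B2:   IN={a, b, c, d}   OUT={a, b, c, d}
  B3:   IN={a, b, c, d}   OUT={a, b, c, d, e}
  B4:   IN={a, b, c, d, e}   OUT={a, b, c, d, e}
  B5:   IN={a, b, c, d, e}   OUT={a, b, c, d, e}
  B6:   IN={d}   OUT={}

Merge at B1: OUT[B1] = IN[B0] ⊔ IN[B2] = {a, b, c, d, e}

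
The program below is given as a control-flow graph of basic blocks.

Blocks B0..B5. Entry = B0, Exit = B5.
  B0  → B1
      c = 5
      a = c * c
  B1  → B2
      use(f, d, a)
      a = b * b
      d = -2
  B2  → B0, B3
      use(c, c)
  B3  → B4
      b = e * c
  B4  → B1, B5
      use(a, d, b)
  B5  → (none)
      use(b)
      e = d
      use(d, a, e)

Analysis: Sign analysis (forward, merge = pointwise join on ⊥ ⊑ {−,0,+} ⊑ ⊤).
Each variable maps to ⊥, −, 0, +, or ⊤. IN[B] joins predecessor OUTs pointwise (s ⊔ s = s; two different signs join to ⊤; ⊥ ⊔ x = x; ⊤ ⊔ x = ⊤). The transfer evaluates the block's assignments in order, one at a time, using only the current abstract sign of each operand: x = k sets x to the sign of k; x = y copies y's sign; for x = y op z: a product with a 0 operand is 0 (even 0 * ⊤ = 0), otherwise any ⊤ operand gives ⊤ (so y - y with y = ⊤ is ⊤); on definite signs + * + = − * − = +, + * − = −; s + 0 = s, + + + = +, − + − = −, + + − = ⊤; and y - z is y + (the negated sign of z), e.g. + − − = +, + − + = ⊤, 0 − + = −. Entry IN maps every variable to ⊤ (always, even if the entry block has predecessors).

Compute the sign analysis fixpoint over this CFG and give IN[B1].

Per-block solution:
  B0: | IN=(all ⊤) | OUT={a:+, c:+; rest ⊤}
  B1: | IN={c:+; rest ⊤} | OUT={c:+, d:-; rest ⊤}
  B2: | IN={c:+, d:-; rest ⊤} | OUT={c:+, d:-; rest ⊤}
  B3: | IN={c:+, d:-; rest ⊤} | OUT={c:+, d:-; rest ⊤}
  B4: | IN={c:+, d:-; rest ⊤} | OUT={c:+, d:-; rest ⊤}
  B5: | IN={c:+, d:-; rest ⊤} | OUT={c:+, d:-, e:-; rest ⊤}

Merge at B1: IN[B1] = OUT[B0] ⊔ OUT[B4] = {a: ⊤, b: ⊤, c: +, d: ⊤, e: ⊤, f: ⊤}

Answer: {a: ⊤, b: ⊤, c: +, d: ⊤, e: ⊤, f: ⊤}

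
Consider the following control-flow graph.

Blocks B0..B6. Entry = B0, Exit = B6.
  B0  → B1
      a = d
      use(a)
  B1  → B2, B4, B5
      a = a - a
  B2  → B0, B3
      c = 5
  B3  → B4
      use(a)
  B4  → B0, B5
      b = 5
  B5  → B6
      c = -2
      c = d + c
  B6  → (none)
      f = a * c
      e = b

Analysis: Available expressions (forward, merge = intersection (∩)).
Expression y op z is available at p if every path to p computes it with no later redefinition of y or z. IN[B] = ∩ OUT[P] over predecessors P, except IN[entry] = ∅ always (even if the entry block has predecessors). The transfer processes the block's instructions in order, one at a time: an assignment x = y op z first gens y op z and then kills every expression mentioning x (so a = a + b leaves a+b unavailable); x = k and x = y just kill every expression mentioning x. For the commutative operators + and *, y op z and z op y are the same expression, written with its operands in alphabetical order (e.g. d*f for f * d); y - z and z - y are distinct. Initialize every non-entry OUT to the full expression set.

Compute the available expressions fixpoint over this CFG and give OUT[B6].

Answer: {a*c}

Derivation:
Converged values:
  B0: | IN={} | OUT={}
  B1: | IN={} | OUT={}
  B2: | IN={} | OUT={}
  B3: | IN={} | OUT={}
  B4: | IN={} | OUT={}
  B5: | IN={} | OUT={}
  B6: | IN={} | OUT={a*c}

Merge at B6: IN[B6] = OUT[B5] = {}
Applying B6's transfer function to that IN value gives OUT[B6] (row B6 above).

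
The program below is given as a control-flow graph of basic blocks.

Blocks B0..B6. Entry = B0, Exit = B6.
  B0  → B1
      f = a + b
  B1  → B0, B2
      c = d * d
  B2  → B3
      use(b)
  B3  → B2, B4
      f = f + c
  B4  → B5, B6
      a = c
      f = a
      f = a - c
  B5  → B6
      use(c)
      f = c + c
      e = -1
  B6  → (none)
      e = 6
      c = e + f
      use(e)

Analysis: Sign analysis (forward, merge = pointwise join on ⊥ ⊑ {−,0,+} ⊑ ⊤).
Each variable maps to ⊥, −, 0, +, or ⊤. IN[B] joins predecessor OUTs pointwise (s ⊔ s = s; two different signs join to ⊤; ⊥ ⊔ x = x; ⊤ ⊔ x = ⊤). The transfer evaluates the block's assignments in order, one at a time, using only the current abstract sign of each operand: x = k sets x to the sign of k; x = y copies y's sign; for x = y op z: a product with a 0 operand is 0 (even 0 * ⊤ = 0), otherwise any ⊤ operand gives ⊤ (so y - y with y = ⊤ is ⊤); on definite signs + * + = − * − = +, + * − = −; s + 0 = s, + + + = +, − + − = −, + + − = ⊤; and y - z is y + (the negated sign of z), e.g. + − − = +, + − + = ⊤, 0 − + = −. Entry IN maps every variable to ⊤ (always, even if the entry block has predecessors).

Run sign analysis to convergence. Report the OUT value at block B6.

Answer: {a: ⊤, b: ⊤, c: ⊤, d: ⊤, e: +, f: ⊤}

Derivation:
Fixpoint table:
  B0:  IN=(all ⊤)  OUT=(all ⊤)
  B1:  IN=(all ⊤)  OUT=(all ⊤)
  B2:  IN=(all ⊤)  OUT=(all ⊤)
  B3:  IN=(all ⊤)  OUT=(all ⊤)
  B4:  IN=(all ⊤)  OUT=(all ⊤)
  B5:  IN=(all ⊤)  OUT={e:-; rest ⊤}
  B6:  IN=(all ⊤)  OUT={e:+; rest ⊤}

Merge at B6: IN[B6] = OUT[B4] ⊔ OUT[B5] = {a: ⊤, b: ⊤, c: ⊤, d: ⊤, e: ⊤, f: ⊤}
Applying B6's transfer function to that IN value gives OUT[B6] (row B6 above).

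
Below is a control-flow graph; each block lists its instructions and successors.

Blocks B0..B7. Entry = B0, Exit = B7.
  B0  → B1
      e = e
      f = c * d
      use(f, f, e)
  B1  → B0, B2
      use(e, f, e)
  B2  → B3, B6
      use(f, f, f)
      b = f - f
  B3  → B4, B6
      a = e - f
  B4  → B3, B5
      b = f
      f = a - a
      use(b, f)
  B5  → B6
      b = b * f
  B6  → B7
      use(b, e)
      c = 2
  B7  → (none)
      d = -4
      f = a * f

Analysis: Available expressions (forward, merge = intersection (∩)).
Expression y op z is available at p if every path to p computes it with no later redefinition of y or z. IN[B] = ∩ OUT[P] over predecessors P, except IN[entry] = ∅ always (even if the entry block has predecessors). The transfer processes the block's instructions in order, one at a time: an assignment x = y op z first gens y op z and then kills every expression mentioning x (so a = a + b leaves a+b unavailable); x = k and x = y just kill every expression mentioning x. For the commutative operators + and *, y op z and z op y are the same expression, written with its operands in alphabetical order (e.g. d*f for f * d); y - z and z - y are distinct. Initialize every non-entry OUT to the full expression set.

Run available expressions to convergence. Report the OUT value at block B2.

Converged values:
  B0:  IN={}  OUT={c*d}
  B1:  IN={c*d}  OUT={c*d}
  B2:  IN={c*d}  OUT={c*d, f-f}
  B3:  IN={c*d}  OUT={c*d, e-f}
  B4:  IN={c*d, e-f}  OUT={a-a, c*d}
  B5:  IN={a-a, c*d}  OUT={a-a, c*d}
  B6:  IN={c*d}  OUT={}
  B7:  IN={}  OUT={}

Merge at B2: IN[B2] = OUT[B1] = {c*d}
Applying B2's transfer function to that IN value gives OUT[B2] (row B2 above).

Answer: {c*d, f-f}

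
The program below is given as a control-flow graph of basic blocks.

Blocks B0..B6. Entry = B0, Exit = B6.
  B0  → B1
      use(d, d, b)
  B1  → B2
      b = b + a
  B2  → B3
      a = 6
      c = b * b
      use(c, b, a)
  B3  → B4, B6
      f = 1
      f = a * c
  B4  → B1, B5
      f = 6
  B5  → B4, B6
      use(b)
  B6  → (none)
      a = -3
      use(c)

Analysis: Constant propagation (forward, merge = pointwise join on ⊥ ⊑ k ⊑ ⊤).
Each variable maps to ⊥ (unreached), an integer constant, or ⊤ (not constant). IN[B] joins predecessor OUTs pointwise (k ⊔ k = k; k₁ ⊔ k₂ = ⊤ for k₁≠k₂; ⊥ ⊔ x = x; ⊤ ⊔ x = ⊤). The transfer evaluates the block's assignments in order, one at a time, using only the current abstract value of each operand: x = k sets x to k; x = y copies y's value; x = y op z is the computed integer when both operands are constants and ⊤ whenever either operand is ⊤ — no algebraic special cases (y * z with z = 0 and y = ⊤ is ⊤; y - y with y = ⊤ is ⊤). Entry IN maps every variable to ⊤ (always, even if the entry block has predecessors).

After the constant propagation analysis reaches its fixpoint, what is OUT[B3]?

Per-block solution:
  B0:  IN=(all ⊤)  OUT=(all ⊤)
  B1:  IN=(all ⊤)  OUT=(all ⊤)
  B2:  IN=(all ⊤)  OUT={a:6; rest ⊤}
  B3:  IN={a:6; rest ⊤}  OUT={a:6; rest ⊤}
  B4:  IN={a:6; rest ⊤}  OUT={a:6, f:6; rest ⊤}
  B5:  IN={a:6, f:6; rest ⊤}  OUT={a:6, f:6; rest ⊤}
  B6:  IN={a:6; rest ⊤}  OUT={a:-3; rest ⊤}

Merge at B3: IN[B3] = OUT[B2] = {a: 6, b: ⊤, c: ⊤, d: ⊤, e: ⊤, f: ⊤}
Applying B3's transfer function to that IN value gives OUT[B3] (row B3 above).

Answer: {a: 6, b: ⊤, c: ⊤, d: ⊤, e: ⊤, f: ⊤}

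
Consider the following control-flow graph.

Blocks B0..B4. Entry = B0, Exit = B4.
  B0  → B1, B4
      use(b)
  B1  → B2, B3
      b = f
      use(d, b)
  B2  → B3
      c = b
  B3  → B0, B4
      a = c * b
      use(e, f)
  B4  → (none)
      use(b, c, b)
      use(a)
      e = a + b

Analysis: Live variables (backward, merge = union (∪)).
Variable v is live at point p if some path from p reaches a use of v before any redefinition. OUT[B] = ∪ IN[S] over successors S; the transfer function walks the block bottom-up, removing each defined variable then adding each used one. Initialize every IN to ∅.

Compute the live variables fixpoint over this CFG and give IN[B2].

Answer: {b, d, e, f}

Derivation:
Per-block solution:
  B0:  IN={a, b, c, d, e, f}  OUT={a, b, c, d, e, f}
  B1:  IN={c, d, e, f}  OUT={b, c, d, e, f}
  B2:  IN={b, d, e, f}  OUT={b, c, d, e, f}
  B3:  IN={b, c, d, e, f}  OUT={a, b, c, d, e, f}
  B4:  IN={a, b, c}  OUT={}

Merge at B2: OUT[B2] = IN[B3] = {b, c, d, e, f}
Applying B2's transfer function to that OUT value gives IN[B2] (row B2 above).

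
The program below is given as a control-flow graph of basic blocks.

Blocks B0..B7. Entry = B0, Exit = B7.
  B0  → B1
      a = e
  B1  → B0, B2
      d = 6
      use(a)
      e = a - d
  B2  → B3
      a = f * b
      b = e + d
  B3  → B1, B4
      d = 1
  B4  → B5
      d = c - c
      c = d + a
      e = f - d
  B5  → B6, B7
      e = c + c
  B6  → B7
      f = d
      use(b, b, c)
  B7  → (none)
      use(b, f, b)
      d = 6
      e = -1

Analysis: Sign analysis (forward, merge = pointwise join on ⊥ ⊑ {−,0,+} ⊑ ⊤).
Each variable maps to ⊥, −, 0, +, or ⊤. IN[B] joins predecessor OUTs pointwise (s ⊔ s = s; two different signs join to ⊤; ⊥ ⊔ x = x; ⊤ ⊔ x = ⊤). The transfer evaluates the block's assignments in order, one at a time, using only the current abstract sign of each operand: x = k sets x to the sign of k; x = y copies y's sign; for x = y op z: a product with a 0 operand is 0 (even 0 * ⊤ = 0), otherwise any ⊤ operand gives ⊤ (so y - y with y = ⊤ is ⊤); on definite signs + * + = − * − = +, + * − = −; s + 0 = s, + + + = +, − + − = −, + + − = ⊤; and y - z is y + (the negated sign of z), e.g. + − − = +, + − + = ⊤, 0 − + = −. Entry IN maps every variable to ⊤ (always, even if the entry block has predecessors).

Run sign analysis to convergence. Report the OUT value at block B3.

Per-block solution:
  B0: | IN=(all ⊤) | OUT=(all ⊤)
  B1: | IN=(all ⊤) | OUT={d:+; rest ⊤}
  B2: | IN={d:+; rest ⊤} | OUT={d:+; rest ⊤}
  B3: | IN={d:+; rest ⊤} | OUT={d:+; rest ⊤}
  B4: | IN={d:+; rest ⊤} | OUT=(all ⊤)
  B5: | IN=(all ⊤) | OUT=(all ⊤)
  B6: | IN=(all ⊤) | OUT=(all ⊤)
  B7: | IN=(all ⊤) | OUT={d:+, e:-; rest ⊤}

Merge at B3: IN[B3] = OUT[B2] = {a: ⊤, b: ⊤, c: ⊤, d: +, e: ⊤, f: ⊤}
Applying B3's transfer function to that IN value gives OUT[B3] (row B3 above).

Answer: {a: ⊤, b: ⊤, c: ⊤, d: +, e: ⊤, f: ⊤}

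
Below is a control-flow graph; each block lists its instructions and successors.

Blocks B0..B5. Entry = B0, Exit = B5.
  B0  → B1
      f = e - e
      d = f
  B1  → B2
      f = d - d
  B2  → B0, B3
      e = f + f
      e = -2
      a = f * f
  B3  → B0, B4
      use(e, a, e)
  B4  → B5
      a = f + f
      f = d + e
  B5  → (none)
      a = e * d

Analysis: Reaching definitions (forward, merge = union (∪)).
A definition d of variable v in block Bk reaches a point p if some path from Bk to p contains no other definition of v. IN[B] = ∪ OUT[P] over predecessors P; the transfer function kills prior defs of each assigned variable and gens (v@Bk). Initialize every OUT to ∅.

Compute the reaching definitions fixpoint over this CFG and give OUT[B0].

Answer: {a@B2, d@B0, e@B2, f@B0}

Trace:
Fixpoint table:
  B0: | IN={a@B2, d@B0, e@B2, f@B1} | OUT={a@B2, d@B0, e@B2, f@B0}
  B1: | IN={a@B2, d@B0, e@B2, f@B0} | OUT={a@B2, d@B0, e@B2, f@B1}
  B2: | IN={a@B2, d@B0, e@B2, f@B1} | OUT={a@B2, d@B0, e@B2, f@B1}
  B3: | IN={a@B2, d@B0, e@B2, f@B1} | OUT={a@B2, d@B0, e@B2, f@B1}
  B4: | IN={a@B2, d@B0, e@B2, f@B1} | OUT={a@B4, d@B0, e@B2, f@B4}
  B5: | IN={a@B4, d@B0, e@B2, f@B4} | OUT={a@B5, d@B0, e@B2, f@B4}

Merge at B0 (entry node, so the boundary value {} is joined with the incoming edge(s)): IN[B0] = {} ⊔ OUT[B2] ⊔ OUT[B3] = {a@B2, d@B0, e@B2, f@B1}
Applying B0's transfer function to that IN value gives OUT[B0] (row B0 above).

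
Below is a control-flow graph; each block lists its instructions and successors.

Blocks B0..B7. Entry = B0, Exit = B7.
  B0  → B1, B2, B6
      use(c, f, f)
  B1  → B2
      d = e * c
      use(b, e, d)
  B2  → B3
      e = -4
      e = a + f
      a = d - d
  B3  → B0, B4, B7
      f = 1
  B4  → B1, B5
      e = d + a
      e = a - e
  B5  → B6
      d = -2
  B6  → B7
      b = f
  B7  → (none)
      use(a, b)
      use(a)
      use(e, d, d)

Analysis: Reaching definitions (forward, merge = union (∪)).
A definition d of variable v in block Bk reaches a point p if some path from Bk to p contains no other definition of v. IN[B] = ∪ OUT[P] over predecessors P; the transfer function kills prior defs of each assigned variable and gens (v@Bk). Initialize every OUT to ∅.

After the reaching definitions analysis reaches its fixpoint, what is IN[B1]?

Answer: {a@B2, d@B1, e@B2, e@B4, f@B3}

Working:
Fixpoint table:
  B0:   IN={a@B2, d@B1, e@B2, f@B3}   OUT={a@B2, d@B1, e@B2, f@B3}
  B1:   IN={a@B2, d@B1, e@B2, e@B4, f@B3}   OUT={a@B2, d@B1, e@B2, e@B4, f@B3}
  B2:   IN={a@B2, d@B1, e@B2, e@B4, f@B3}   OUT={a@B2, d@B1, e@B2, f@B3}
  B3:   IN={a@B2, d@B1, e@B2, f@B3}   OUT={a@B2, d@B1, e@B2, f@B3}
  B4:   IN={a@B2, d@B1, e@B2, f@B3}   OUT={a@B2, d@B1, e@B4, f@B3}
  B5:   IN={a@B2, d@B1, e@B4, f@B3}   OUT={a@B2, d@B5, e@B4, f@B3}
  B6:   IN={a@B2, d@B1, d@B5, e@B2, e@B4, f@B3}   OUT={a@B2, b@B6, d@B1, d@B5, e@B2, e@B4, f@B3}
  B7:   IN={a@B2, b@B6, d@B1, d@B5, e@B2, e@B4, f@B3}   OUT={a@B2, b@B6, d@B1, d@B5, e@B2, e@B4, f@B3}

Merge at B1: IN[B1] = OUT[B0] ⊔ OUT[B4] = {a@B2, d@B1, e@B2, e@B4, f@B3}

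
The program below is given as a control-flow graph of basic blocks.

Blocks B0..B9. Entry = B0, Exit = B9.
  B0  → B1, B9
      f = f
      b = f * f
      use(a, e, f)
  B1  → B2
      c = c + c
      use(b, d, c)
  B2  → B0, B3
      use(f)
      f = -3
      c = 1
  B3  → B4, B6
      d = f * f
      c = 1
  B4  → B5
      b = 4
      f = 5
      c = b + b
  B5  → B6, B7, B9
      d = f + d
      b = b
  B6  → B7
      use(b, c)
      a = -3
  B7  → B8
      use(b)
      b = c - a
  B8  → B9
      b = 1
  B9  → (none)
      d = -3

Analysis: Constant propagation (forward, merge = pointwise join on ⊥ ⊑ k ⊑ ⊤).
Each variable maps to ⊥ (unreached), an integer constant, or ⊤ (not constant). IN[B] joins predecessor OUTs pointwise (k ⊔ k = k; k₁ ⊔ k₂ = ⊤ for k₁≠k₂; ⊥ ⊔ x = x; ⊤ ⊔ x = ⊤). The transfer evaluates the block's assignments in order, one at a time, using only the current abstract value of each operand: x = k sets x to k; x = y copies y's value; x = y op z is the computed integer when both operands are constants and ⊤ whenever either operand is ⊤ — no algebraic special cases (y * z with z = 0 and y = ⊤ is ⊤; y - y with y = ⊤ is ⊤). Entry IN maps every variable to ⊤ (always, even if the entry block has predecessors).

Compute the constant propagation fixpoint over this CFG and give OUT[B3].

Converged values:
  B0:  IN=(all ⊤)  OUT=(all ⊤)
  B1:  IN=(all ⊤)  OUT=(all ⊤)
  B2:  IN=(all ⊤)  OUT={c:1, f:-3; rest ⊤}
  B3:  IN={c:1, f:-3; rest ⊤}  OUT={c:1, d:9, f:-3; rest ⊤}
  B4:  IN={c:1, d:9, f:-3; rest ⊤}  OUT={b:4, c:8, d:9, f:5; rest ⊤}
  B5:  IN={b:4, c:8, d:9, f:5; rest ⊤}  OUT={b:4, c:8, d:14, f:5; rest ⊤}
  B6:  IN=(all ⊤)  OUT={a:-3; rest ⊤}
  B7:  IN=(all ⊤)  OUT=(all ⊤)
  B8:  IN=(all ⊤)  OUT={b:1; rest ⊤}
  B9:  IN=(all ⊤)  OUT={d:-3; rest ⊤}

Merge at B3: IN[B3] = OUT[B2] = {a: ⊤, b: ⊤, c: 1, d: ⊤, e: ⊤, f: -3}
Applying B3's transfer function to that IN value gives OUT[B3] (row B3 above).

Answer: {a: ⊤, b: ⊤, c: 1, d: 9, e: ⊤, f: -3}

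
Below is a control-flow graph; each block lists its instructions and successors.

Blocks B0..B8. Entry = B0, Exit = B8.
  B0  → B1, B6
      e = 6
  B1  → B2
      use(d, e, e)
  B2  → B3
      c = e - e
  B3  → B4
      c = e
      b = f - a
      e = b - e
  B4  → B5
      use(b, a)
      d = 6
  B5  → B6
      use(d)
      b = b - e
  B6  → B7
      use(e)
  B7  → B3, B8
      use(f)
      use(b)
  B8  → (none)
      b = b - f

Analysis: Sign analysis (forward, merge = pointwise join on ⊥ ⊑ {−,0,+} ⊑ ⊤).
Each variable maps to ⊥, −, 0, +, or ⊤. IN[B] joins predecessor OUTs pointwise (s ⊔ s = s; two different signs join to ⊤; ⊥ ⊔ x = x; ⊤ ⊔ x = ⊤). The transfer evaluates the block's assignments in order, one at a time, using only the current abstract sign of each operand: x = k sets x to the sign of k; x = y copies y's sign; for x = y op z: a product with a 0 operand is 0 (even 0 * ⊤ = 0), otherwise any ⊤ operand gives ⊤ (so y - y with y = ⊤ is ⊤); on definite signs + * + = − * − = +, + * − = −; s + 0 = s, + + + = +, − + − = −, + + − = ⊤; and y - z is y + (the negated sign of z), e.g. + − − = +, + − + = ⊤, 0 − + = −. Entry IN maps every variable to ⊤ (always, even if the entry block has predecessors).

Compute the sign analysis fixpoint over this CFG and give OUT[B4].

Fixpoint table:
  B0: | IN=(all ⊤) | OUT={e:+; rest ⊤}
  B1: | IN={e:+; rest ⊤} | OUT={e:+; rest ⊤}
  B2: | IN={e:+; rest ⊤} | OUT={e:+; rest ⊤}
  B3: | IN=(all ⊤) | OUT=(all ⊤)
  B4: | IN=(all ⊤) | OUT={d:+; rest ⊤}
  B5: | IN={d:+; rest ⊤} | OUT={d:+; rest ⊤}
  B6: | IN=(all ⊤) | OUT=(all ⊤)
  B7: | IN=(all ⊤) | OUT=(all ⊤)
  B8: | IN=(all ⊤) | OUT=(all ⊤)

Merge at B4: IN[B4] = OUT[B3] = {a: ⊤, b: ⊤, c: ⊤, d: ⊤, e: ⊤, f: ⊤}
Applying B4's transfer function to that IN value gives OUT[B4] (row B4 above).

Answer: {a: ⊤, b: ⊤, c: ⊤, d: +, e: ⊤, f: ⊤}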